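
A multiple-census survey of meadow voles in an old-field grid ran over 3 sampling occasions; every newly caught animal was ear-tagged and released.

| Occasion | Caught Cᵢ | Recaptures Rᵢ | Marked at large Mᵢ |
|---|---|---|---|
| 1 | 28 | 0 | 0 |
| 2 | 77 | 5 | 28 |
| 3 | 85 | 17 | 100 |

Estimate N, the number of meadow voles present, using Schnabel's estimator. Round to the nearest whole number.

N ≈ 484

Σ MᵢCᵢ = 0·28 + 28·77 + 100·85 = 0 + 2156 + 8500 = 10656
Σ Rᵢ = 0 + 5 + 17 = 22
N̂ = 10656 / 22 ≈ 484.4 → 484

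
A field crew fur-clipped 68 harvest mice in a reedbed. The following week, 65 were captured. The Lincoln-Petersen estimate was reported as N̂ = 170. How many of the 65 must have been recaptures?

R = 26

From N = M·C/R: R = M·C / N = 68·65 / 170 = 4420 / 170 = 26.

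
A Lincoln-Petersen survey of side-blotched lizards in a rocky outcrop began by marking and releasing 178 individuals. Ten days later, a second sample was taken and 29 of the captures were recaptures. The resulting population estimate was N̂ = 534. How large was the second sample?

C = 87

From N = M·C/R: C = N·R / M = 534·29 / 178 = 15486 / 178 = 87.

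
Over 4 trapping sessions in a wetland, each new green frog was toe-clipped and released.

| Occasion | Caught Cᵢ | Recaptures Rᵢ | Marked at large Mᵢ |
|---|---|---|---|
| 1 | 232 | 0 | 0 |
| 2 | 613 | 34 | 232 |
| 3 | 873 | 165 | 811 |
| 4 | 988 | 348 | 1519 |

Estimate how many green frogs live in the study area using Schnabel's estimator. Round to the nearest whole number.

Σ MᵢCᵢ = 0·232 + 232·613 + 811·873 + 1519·988 = 0 + 142216 + 708003 + 1500772 = 2350991
Σ Rᵢ = 0 + 34 + 165 + 348 = 547
N̂ = 2350991 / 547 ≈ 4298.0 → 4298

N ≈ 4298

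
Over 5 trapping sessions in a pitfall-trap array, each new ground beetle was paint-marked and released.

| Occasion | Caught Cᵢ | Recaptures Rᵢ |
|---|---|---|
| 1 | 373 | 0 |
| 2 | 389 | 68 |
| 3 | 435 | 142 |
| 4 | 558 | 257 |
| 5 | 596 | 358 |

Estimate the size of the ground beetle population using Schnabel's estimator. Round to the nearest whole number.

Marked at large before each occasion: Mᵢ = Σⱼ<ᵢ (Cⱼ − Rⱼ) → M1=0, M2=373, M3=694, M4=987, M5=1288
Σ MᵢCᵢ = 0·373 + 373·389 + 694·435 + 987·558 + 1288·596 = 0 + 145097 + 301890 + 550746 + 767648 = 1765381
Σ Rᵢ = 0 + 68 + 142 + 257 + 358 = 825
N̂ = 1765381 / 825 ≈ 2139.9 → 2140

N ≈ 2140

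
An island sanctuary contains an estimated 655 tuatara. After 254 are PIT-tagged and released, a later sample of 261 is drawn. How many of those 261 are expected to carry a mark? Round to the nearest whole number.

Expected recaptures E[R] = M·C / N.
E[R] = 254 × 261 / 655 = 66294 / 655 ≈ 101.2 → 101

expected recaptures ≈ 101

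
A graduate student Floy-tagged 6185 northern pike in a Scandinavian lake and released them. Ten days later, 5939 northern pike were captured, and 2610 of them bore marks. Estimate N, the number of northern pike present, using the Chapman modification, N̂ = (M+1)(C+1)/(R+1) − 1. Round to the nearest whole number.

N̂ = (6185+1)(5939+1)/(2610+1) − 1 = 6186·5940/2611 − 1
= 36744840/2611 − 1 ≈ 14073.1 − 1 ≈ 14072.1 → 14072

N ≈ 14,072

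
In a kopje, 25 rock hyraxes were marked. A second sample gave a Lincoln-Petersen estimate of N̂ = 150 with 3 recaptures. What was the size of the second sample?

From N = M·C/R: C = N·R / M = 150·3 / 25 = 450 / 25 = 18.

C = 18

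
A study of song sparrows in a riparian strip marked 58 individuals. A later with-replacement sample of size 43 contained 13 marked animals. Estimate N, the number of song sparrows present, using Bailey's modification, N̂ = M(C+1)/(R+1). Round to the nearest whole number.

N̂ = 58·(43+1)/(13+1) = 58·44/14 = 2552/14 ≈ 182.3 → 182

N ≈ 182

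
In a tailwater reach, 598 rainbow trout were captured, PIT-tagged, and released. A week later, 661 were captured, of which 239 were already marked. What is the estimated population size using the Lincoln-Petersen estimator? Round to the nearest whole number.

The marked fraction in the recapture sample should equal the marked fraction in the population: 239/661 = 598/N.
N = (598 × 661) / 239 = 395278 / 239 ≈ 1653.9 → 1654

N ≈ 1654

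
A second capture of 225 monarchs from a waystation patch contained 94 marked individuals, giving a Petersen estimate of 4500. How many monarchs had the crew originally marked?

From N = M·C/R: M = N·R / C = 4500·94 / 225 = 423000 / 225 = 1880.

M = 1880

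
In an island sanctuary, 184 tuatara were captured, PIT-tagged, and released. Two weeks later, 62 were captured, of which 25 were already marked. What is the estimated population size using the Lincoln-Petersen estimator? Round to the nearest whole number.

N ≈ 456

If marked individuals mix randomly, R/C ≈ M/N, giving N ≈ M·C/R.
N = (184 × 62) / 25 = 11408 / 25 ≈ 456.3 → 456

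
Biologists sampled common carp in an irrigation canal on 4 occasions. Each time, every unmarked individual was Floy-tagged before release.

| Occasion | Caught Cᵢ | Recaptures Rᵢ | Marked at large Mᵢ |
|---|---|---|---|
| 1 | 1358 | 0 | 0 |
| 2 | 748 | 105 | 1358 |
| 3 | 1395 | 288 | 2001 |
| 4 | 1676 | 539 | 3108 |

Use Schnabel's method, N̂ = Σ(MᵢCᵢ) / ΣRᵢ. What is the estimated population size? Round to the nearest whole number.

N ≈ 9674

Σ MᵢCᵢ = 0·1358 + 1358·748 + 2001·1395 + 3108·1676 = 0 + 1015784 + 2791395 + 5209008 = 9016187
Σ Rᵢ = 0 + 105 + 288 + 539 = 932
N̂ = 9016187 / 932 ≈ 9674.0 → 9674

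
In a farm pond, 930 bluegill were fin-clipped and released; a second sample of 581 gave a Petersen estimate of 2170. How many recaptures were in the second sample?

From N = M·C/R: R = M·C / N = 930·581 / 2170 = 540330 / 2170 = 249.

R = 249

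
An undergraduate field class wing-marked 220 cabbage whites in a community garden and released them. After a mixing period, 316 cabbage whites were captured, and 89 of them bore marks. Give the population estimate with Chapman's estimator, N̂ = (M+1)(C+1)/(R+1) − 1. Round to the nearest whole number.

N̂ = (220+1)(316+1)/(89+1) − 1 = 221·317/90 − 1
= 70057/90 − 1 ≈ 778.4 − 1 ≈ 777.4 → 777

N ≈ 777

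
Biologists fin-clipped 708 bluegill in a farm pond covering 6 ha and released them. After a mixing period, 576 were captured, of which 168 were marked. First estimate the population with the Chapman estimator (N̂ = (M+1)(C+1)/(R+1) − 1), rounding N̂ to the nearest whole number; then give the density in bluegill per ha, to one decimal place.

N̂ = 709·577/169 − 1 = 409093/169 − 1 ≈ 2419.7 → 2420
Density = N̂ / area = 2420 / 6 ≈ 403.33 → 403.3 per ha

density ≈ 403.3 bluegill per ha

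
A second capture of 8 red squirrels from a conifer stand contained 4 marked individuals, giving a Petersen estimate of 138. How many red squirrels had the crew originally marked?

From N = M·C/R: M = N·R / C = 138·4 / 8 = 552 / 8 = 69.

M = 69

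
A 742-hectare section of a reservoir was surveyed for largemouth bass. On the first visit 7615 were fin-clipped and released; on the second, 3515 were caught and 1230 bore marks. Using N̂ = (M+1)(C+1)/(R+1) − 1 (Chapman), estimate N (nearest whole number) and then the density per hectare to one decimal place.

density ≈ 29.3 largemouth bass per hectare

N̂ = 7616·3516/1231 − 1 = 26777856/1231 − 1 ≈ 21751.9 → 21752
Density = N̂ / area = 21752 / 742 ≈ 29.32 → 29.3 per hectare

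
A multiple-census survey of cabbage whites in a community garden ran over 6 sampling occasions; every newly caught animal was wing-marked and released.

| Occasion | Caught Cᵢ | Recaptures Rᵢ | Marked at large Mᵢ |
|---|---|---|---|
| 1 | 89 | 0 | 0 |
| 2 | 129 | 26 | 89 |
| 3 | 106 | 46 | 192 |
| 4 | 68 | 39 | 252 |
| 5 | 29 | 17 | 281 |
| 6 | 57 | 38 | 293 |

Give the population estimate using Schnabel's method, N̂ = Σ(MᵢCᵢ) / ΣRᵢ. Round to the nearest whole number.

N ≈ 445

Σ MᵢCᵢ = 0·89 + 89·129 + 192·106 + 252·68 + 281·29 + 293·57 = 0 + 11481 + 20352 + 17136 + 8149 + 16701 = 73819
Σ Rᵢ = 0 + 26 + 46 + 39 + 17 + 38 = 166
N̂ = 73819 / 166 ≈ 444.7 → 445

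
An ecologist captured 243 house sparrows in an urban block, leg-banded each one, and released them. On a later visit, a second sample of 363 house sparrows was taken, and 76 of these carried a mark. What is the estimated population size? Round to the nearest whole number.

N ≈ 1161

If marked individuals mix randomly, R/C ≈ M/N, giving N ≈ M·C/R.
N = (243 × 363) / 76 = 88209 / 76 ≈ 1160.6 → 1161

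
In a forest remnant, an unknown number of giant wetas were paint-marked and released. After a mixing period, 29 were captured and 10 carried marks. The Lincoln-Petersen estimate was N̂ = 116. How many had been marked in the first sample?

From N = M·C/R: M = N·R / C = 116·10 / 29 = 1160 / 29 = 40.

M = 40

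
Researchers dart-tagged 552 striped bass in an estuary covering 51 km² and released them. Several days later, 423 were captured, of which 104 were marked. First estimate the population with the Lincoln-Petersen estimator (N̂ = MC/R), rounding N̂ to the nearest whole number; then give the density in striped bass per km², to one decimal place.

density ≈ 44.0 striped bass per km²

N̂ = 552·423/104 = 233496/104 ≈ 2245.2 → 2245
Density = N̂ / area = 2245 / 51 ≈ 44.02 → 44.0 per km²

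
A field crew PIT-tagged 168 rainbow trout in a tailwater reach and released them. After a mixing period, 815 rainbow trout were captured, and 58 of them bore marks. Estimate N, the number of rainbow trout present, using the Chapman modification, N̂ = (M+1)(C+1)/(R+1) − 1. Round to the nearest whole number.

N̂ = (168+1)(815+1)/(58+1) − 1 = 169·816/59 − 1
= 137904/59 − 1 ≈ 2337.4 − 1 ≈ 2336.4 → 2336

N ≈ 2336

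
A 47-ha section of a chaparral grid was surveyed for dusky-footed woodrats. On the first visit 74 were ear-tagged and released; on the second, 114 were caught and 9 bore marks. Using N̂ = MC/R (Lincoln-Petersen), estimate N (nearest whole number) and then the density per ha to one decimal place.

N̂ = 74·114/9 = 8436/9 ≈ 937.3 → 937
Density = N̂ / area = 937 / 47 ≈ 19.94 → 19.9 per ha

density ≈ 19.9 dusky-footed woodrats per ha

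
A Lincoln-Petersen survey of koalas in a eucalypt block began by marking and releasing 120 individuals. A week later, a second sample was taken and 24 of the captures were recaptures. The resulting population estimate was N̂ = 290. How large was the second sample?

From N = M·C/R: C = N·R / M = 290·24 / 120 = 6960 / 120 = 58.

C = 58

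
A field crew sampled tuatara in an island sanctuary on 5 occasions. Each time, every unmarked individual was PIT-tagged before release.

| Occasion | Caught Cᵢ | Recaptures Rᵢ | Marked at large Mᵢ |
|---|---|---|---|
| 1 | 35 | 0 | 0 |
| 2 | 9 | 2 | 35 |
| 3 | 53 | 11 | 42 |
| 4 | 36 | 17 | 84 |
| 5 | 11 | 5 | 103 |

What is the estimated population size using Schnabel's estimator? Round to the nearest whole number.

Σ MᵢCᵢ = 0·35 + 35·9 + 42·53 + 84·36 + 103·11 = 0 + 315 + 2226 + 3024 + 1133 = 6698
Σ Rᵢ = 0 + 2 + 11 + 17 + 5 = 35
N̂ = 6698 / 35 ≈ 191.4 → 191

N ≈ 191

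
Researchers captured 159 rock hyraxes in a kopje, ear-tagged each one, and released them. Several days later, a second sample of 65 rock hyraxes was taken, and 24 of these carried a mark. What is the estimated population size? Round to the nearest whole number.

If marked individuals mix randomly, R/C ≈ M/N, giving N ≈ M·C/R.
N = (159 × 65) / 24 = 10335 / 24 ≈ 430.6 → 431

N ≈ 431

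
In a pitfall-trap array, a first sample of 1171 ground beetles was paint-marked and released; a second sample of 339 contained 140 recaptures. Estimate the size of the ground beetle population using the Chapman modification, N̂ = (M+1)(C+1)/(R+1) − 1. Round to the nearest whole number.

N̂ = (1171+1)(339+1)/(140+1) − 1 = 1172·340/141 − 1
= 398480/141 − 1 ≈ 2826.1 − 1 ≈ 2825.1 → 2825

N ≈ 2825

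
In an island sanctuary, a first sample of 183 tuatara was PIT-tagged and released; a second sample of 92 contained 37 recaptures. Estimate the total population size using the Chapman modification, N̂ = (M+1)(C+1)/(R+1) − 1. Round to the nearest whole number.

N ≈ 449

N̂ = (183+1)(92+1)/(37+1) − 1 = 184·93/38 − 1
= 17112/38 − 1 ≈ 450.3 − 1 ≈ 449.3 → 449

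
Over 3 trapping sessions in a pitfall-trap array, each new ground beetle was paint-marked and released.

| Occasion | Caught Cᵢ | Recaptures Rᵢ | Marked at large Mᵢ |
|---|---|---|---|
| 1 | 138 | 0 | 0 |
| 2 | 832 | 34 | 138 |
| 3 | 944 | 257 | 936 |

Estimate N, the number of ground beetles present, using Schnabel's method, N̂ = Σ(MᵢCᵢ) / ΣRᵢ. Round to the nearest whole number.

N ≈ 3431

Σ MᵢCᵢ = 0·138 + 138·832 + 936·944 = 0 + 114816 + 883584 = 998400
Σ Rᵢ = 0 + 34 + 257 = 291
N̂ = 998400 / 291 ≈ 3430.9 → 3431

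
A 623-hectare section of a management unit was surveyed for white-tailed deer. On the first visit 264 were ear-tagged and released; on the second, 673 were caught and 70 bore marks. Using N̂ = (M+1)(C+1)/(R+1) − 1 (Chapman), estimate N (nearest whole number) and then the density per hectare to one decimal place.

N̂ = 265·674/71 − 1 = 178610/71 − 1 ≈ 2514.6 → 2515
Density = N̂ / area = 2515 / 623 ≈ 4.04 → 4.0 per hectare

density ≈ 4.0 white-tailed deer per hectare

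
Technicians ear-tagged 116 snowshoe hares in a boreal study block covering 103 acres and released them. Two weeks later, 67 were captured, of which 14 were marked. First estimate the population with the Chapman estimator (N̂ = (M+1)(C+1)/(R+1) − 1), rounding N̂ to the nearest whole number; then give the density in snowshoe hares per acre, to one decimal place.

N̂ = 117·68/15 − 1 = 7956/15 − 1 ≈ 529.4 → 529
Density = N̂ / area = 529 / 103 ≈ 5.14 → 5.1 per acre

density ≈ 5.1 snowshoe hares per acre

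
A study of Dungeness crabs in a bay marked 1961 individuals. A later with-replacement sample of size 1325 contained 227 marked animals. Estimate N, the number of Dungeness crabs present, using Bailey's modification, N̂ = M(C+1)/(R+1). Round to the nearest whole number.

N̂ = 1961·(1325+1)/(227+1) = 1961·1326/228 = 2600286/228 ≈ 11404.8 → 11405

N ≈ 11,405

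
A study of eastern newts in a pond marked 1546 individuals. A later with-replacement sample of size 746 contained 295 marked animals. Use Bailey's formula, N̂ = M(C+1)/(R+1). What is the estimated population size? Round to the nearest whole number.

N̂ = 1546·(746+1)/(295+1) = 1546·747/296 = 1154862/296 ≈ 3901.6 → 3902

N ≈ 3902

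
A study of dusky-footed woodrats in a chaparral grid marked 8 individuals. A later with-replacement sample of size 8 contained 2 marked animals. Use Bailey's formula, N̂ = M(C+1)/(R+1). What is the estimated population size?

N̂ = 8·(8+1)/(2+1) = 8·9/3 = 72/3 = 24

N = 24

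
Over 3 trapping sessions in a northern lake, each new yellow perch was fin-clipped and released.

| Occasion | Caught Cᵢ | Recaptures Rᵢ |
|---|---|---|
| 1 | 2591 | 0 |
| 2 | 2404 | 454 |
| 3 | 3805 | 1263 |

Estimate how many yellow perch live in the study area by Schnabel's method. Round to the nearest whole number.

N ≈ 13,691

Marked at large before each occasion: Mᵢ = Σⱼ<ᵢ (Cⱼ − Rⱼ) → M1=0, M2=2591, M3=4541
Σ MᵢCᵢ = 0·2591 + 2591·2404 + 4541·3805 = 0 + 6228764 + 17278505 = 23507269
Σ Rᵢ = 0 + 454 + 1263 = 1717
N̂ = 23507269 / 1717 ≈ 13690.9 → 13691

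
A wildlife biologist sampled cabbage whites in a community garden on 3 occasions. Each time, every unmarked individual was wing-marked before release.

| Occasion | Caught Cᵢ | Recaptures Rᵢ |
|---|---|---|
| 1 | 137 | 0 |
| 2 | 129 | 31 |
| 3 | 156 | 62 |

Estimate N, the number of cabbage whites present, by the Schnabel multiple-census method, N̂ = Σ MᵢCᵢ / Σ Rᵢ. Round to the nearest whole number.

Marked at large before each occasion: Mᵢ = Σⱼ<ᵢ (Cⱼ − Rⱼ) → M1=0, M2=137, M3=235
Σ MᵢCᵢ = 0·137 + 137·129 + 235·156 = 0 + 17673 + 36660 = 54333
Σ Rᵢ = 0 + 31 + 62 = 93
N̂ = 54333 / 93 ≈ 584.2 → 584

N ≈ 584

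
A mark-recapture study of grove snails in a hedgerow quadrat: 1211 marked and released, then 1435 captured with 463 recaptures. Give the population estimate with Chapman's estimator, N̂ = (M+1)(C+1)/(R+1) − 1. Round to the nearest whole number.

N ≈ 3750

N̂ = (1211+1)(1435+1)/(463+1) − 1 = 1212·1436/464 − 1
= 1740432/464 − 1 ≈ 3750.9 − 1 ≈ 3749.9 → 3750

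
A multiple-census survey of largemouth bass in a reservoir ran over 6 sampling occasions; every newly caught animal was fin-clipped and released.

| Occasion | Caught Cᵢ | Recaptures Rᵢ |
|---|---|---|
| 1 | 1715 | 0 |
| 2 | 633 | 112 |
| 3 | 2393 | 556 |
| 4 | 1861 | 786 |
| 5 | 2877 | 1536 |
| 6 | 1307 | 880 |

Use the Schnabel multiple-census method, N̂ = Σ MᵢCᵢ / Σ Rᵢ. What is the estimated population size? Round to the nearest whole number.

N ≈ 9640

Marked at large before each occasion: Mᵢ = Σⱼ<ᵢ (Cⱼ − Rⱼ) → M1=0, M2=1715, M3=2236, M4=4073, M5=5148, M6=6489
Σ MᵢCᵢ = 0·1715 + 1715·633 + 2236·2393 + 4073·1861 + 5148·2877 + 6489·1307 = 0 + 1085595 + 5350748 + 7579853 + 14810796 + 8481123 = 37308115
Σ Rᵢ = 0 + 112 + 556 + 786 + 1536 + 880 = 3870
N̂ = 37308115 / 3870 ≈ 9640.3 → 9640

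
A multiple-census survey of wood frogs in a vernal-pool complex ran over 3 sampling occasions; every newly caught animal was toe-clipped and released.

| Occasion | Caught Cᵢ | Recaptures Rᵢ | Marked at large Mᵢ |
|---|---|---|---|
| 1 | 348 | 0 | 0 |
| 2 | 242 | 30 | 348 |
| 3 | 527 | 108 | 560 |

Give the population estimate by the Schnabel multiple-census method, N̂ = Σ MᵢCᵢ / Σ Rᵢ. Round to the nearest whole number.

Σ MᵢCᵢ = 0·348 + 348·242 + 560·527 = 0 + 84216 + 295120 = 379336
Σ Rᵢ = 0 + 30 + 108 = 138
N̂ = 379336 / 138 ≈ 2748.8 → 2749

N ≈ 2749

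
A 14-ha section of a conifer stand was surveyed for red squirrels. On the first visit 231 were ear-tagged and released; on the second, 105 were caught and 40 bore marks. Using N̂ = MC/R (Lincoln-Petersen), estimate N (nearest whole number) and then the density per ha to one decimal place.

density ≈ 43.3 red squirrels per ha

N̂ = 231·105/40 = 24255/40 ≈ 606.4 → 606
Density = N̂ / area = 606 / 14 ≈ 43.29 → 43.3 per ha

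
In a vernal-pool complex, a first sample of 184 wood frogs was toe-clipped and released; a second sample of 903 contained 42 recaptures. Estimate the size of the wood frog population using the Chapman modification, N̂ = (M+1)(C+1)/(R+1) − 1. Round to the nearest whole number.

N̂ = (184+1)(903+1)/(42+1) − 1 = 185·904/43 − 1
= 167240/43 − 1 ≈ 3889.3 − 1 ≈ 3888.3 → 3888

N ≈ 3888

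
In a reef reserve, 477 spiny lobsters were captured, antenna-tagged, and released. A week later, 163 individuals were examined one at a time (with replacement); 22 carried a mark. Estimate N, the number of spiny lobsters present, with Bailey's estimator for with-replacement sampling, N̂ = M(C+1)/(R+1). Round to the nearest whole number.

N̂ = 477·(163+1)/(22+1) = 477·164/23 = 78228/23 ≈ 3401.2 → 3401

N ≈ 3401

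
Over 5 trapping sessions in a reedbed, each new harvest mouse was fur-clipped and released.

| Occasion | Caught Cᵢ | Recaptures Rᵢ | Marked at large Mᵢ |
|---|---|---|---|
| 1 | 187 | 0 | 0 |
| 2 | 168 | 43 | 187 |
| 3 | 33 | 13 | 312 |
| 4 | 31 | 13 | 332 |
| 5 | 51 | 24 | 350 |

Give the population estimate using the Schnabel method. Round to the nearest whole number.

Σ MᵢCᵢ = 0·187 + 187·168 + 312·33 + 332·31 + 350·51 = 0 + 31416 + 10296 + 10292 + 17850 = 69854
Σ Rᵢ = 0 + 43 + 13 + 13 + 24 = 93
N̂ = 69854 / 93 ≈ 751.1 → 751

N ≈ 751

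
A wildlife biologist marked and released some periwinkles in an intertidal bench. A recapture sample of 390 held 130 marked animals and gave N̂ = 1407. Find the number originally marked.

From N = M·C/R: M = N·R / C = 1407·130 / 390 = 182910 / 390 = 469.

M = 469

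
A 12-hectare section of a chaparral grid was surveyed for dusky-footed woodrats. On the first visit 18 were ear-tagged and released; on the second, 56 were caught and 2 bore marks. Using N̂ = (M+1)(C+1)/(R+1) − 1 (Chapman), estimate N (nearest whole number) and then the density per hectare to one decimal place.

N̂ = 19·57/3 − 1 = 1083/3 − 1 = 360
Density = N̂ / area = 360 / 12 = 30.0 per hectare

density ≈ 30.0 dusky-footed woodrats per hectare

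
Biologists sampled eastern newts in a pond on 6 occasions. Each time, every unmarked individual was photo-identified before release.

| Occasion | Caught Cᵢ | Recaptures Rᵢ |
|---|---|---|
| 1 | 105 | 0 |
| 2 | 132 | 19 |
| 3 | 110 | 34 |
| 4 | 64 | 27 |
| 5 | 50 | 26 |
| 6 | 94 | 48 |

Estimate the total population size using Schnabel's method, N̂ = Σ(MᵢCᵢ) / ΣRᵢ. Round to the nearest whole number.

N ≈ 692

Marked at large before each occasion: Mᵢ = Σⱼ<ᵢ (Cⱼ − Rⱼ) → M1=0, M2=105, M3=218, M4=294, M5=331, M6=355
Σ MᵢCᵢ = 0·105 + 105·132 + 218·110 + 294·64 + 331·50 + 355·94 = 0 + 13860 + 23980 + 18816 + 16550 + 33370 = 106576
Σ Rᵢ = 0 + 19 + 34 + 27 + 26 + 48 = 154
N̂ = 106576 / 154 ≈ 692.1 → 692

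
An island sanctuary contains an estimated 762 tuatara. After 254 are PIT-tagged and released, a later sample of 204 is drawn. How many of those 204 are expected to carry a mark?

expected recaptures = 68

Expected recaptures E[R] = M·C / N.
E[R] = 254 × 204 / 762 = 51816 / 762 = 68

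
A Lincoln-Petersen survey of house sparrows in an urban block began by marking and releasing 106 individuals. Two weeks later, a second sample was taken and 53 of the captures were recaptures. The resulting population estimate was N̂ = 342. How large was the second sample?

From N = M·C/R: C = N·R / M = 342·53 / 106 = 18126 / 106 = 171.

C = 171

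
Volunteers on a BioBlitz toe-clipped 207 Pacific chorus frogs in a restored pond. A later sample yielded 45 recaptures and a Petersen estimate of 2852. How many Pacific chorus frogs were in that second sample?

From N = M·C/R: C = N·R / M = 2852·45 / 207 = 128340 / 207 = 620.

C = 620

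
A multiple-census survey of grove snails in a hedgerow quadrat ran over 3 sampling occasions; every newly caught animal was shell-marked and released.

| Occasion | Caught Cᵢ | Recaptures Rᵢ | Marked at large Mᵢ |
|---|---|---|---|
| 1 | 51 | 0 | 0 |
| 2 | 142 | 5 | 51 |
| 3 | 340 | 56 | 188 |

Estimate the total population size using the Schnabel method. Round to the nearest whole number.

Σ MᵢCᵢ = 0·51 + 51·142 + 188·340 = 0 + 7242 + 63920 = 71162
Σ Rᵢ = 0 + 5 + 56 = 61
N̂ = 71162 / 61 ≈ 1166.6 → 1167

N ≈ 1167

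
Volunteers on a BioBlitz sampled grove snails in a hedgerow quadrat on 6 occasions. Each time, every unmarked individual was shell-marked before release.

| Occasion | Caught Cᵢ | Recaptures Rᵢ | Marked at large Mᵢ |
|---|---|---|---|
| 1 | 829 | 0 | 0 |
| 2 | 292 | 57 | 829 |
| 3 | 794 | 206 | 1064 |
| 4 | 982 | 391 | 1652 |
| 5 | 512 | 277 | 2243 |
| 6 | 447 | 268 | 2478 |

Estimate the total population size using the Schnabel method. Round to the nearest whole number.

Σ MᵢCᵢ = 0·829 + 829·292 + 1064·794 + 1652·982 + 2243·512 + 2478·447 = 0 + 242068 + 844816 + 1622264 + 1148416 + 1107666 = 4965230
Σ Rᵢ = 0 + 57 + 206 + 391 + 277 + 268 = 1199
N̂ = 4965230 / 1199 ≈ 4141.1 → 4141

N ≈ 4141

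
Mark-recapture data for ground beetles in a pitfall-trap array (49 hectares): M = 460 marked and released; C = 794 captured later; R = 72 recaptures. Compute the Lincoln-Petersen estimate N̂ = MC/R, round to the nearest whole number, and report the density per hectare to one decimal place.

density ≈ 103.5 ground beetles per hectare

N̂ = 460·794/72 = 365240/72 ≈ 5072.8 → 5073
Density = N̂ / area = 5073 / 49 ≈ 103.53 → 103.5 per hectare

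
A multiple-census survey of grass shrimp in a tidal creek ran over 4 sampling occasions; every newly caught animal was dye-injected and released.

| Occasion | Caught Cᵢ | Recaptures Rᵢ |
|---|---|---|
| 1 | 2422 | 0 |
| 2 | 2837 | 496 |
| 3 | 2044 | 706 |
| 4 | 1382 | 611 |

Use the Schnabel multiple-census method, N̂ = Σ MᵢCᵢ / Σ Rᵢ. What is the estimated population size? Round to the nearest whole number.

N ≈ 13,810

Marked at large before each occasion: Mᵢ = Σⱼ<ᵢ (Cⱼ − Rⱼ) → M1=0, M2=2422, M3=4763, M4=6101
Σ MᵢCᵢ = 0·2422 + 2422·2837 + 4763·2044 + 6101·1382 = 0 + 6871214 + 9735572 + 8431582 = 25038368
Σ Rᵢ = 0 + 496 + 706 + 611 = 1813
N̂ = 25038368 / 1813 ≈ 13810.46 → 13810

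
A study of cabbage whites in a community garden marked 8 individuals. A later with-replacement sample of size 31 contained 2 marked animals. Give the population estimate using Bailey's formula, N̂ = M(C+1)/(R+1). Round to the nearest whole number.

N̂ = 8·(31+1)/(2+1) = 8·32/3 = 256/3 ≈ 85.3 → 85

N ≈ 85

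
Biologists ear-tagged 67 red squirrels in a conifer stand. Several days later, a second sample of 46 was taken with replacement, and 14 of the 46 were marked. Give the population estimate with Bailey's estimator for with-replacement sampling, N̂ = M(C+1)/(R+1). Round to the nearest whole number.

N̂ = 67·(46+1)/(14+1) = 67·47/15 = 3149/15 ≈ 209.9 → 210

N ≈ 210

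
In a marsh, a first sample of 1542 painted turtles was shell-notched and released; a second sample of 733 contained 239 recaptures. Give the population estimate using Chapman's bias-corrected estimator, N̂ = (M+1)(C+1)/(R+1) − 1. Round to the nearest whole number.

N̂ = (1542+1)(733+1)/(239+1) − 1 = 1543·734/240 − 1
= 1132562/240 − 1 ≈ 4719.0 − 1 ≈ 4718.0 → 4718

N ≈ 4718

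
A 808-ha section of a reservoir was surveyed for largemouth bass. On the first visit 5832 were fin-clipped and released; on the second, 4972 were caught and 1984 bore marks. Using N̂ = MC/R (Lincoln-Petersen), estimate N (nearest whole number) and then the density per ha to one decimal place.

density ≈ 18.1 largemouth bass per ha

N̂ = 5832·4972/1984 = 28996704/1984 ≈ 14615.3 → 14615
Density = N̂ / area = 14615 / 808 ≈ 18.09 → 18.1 per ha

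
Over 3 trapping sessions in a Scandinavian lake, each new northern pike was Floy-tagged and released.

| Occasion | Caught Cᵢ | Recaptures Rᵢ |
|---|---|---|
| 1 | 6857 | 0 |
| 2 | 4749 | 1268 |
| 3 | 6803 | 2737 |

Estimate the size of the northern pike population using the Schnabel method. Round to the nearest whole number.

N ≈ 25,691

Marked at large before each occasion: Mᵢ = Σⱼ<ᵢ (Cⱼ − Rⱼ) → M1=0, M2=6857, M3=10338
Σ MᵢCᵢ = 0·6857 + 6857·4749 + 10338·6803 = 0 + 32563893 + 70329414 = 102893307
Σ Rᵢ = 0 + 1268 + 2737 = 4005
N̂ = 102893307 / 4005 ≈ 25691.2 → 25691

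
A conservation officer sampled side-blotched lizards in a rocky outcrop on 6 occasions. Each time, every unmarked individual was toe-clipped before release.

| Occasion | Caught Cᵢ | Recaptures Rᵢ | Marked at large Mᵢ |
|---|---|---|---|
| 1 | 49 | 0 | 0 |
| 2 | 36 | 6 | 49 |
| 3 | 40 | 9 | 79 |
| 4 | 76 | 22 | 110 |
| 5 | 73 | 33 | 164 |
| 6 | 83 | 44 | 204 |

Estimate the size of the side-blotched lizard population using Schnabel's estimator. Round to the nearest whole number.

Σ MᵢCᵢ = 0·49 + 49·36 + 79·40 + 110·76 + 164·73 + 204·83 = 0 + 1764 + 3160 + 8360 + 11972 + 16932 = 42188
Σ Rᵢ = 0 + 6 + 9 + 22 + 33 + 44 = 114
N̂ = 42188 / 114 ≈ 370.1 → 370

N ≈ 370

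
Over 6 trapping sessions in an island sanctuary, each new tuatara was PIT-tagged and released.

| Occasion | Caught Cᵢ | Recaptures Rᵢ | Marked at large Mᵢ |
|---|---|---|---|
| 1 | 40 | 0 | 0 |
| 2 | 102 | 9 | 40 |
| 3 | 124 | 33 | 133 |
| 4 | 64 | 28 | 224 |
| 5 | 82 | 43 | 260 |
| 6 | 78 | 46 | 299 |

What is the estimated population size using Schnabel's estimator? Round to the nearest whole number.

N ≈ 500

Σ MᵢCᵢ = 0·40 + 40·102 + 133·124 + 224·64 + 260·82 + 299·78 = 0 + 4080 + 16492 + 14336 + 21320 + 23322 = 79550
Σ Rᵢ = 0 + 9 + 33 + 28 + 43 + 46 = 159
N̂ = 79550 / 159 ≈ 500.3 → 500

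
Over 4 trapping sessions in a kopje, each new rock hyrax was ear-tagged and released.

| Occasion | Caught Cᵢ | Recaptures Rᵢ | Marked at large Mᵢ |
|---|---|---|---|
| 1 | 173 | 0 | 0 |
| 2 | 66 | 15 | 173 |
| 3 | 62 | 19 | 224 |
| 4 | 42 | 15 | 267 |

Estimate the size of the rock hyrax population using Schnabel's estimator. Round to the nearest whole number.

Σ MᵢCᵢ = 0·173 + 173·66 + 224·62 + 267·42 = 0 + 11418 + 13888 + 11214 = 36520
Σ Rᵢ = 0 + 15 + 19 + 15 = 49
N̂ = 36520 / 49 ≈ 745.3 → 745

N ≈ 745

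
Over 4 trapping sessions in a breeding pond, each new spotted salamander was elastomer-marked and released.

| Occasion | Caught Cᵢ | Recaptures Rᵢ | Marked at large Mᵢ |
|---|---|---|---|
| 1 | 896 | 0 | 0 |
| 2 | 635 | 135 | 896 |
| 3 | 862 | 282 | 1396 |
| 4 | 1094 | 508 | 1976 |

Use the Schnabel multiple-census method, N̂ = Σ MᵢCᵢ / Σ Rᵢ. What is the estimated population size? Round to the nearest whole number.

N ≈ 4253

Σ MᵢCᵢ = 0·896 + 896·635 + 1396·862 + 1976·1094 = 0 + 568960 + 1203352 + 2161744 = 3934056
Σ Rᵢ = 0 + 135 + 282 + 508 = 925
N̂ = 3934056 / 925 ≈ 4253.0 → 4253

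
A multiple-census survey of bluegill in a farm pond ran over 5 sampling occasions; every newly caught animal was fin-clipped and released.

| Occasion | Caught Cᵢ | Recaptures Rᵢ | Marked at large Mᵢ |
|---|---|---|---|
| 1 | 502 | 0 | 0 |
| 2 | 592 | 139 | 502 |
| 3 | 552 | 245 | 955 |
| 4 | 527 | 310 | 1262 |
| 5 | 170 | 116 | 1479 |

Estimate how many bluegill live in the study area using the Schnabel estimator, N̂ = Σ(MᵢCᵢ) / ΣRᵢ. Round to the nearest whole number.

N ≈ 2149

Σ MᵢCᵢ = 0·502 + 502·592 + 955·552 + 1262·527 + 1479·170 = 0 + 297184 + 527160 + 665074 + 251430 = 1740848
Σ Rᵢ = 0 + 139 + 245 + 310 + 116 = 810
N̂ = 1740848 / 810 ≈ 2149.2 → 2149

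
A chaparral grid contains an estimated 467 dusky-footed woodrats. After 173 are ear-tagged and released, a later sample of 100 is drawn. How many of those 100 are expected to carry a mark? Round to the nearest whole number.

Expected recaptures E[R] = M·C / N.
E[R] = 173 × 100 / 467 = 17300 / 467 ≈ 37.0 → 37

expected recaptures ≈ 37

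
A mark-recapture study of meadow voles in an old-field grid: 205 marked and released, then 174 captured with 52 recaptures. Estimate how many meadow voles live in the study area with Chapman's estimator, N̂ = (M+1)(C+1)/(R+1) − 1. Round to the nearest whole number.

N̂ = (205+1)(174+1)/(52+1) − 1 = 206·175/53 − 1
= 36050/53 − 1 ≈ 680.2 − 1 ≈ 679.2 → 679

N ≈ 679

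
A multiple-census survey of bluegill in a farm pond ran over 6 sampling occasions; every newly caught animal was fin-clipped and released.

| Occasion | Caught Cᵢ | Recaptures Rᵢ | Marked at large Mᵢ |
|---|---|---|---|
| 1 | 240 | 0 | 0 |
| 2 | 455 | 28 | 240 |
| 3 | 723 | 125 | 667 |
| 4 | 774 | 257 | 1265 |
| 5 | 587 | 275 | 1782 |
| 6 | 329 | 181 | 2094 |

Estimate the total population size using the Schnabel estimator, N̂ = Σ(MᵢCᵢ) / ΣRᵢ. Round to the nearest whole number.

Σ MᵢCᵢ = 0·240 + 240·455 + 667·723 + 1265·774 + 1782·587 + 2094·329 = 0 + 109200 + 482241 + 979110 + 1046034 + 688926 = 3305511
Σ Rᵢ = 0 + 28 + 125 + 257 + 275 + 181 = 866
N̂ = 3305511 / 866 ≈ 3817.0 → 3817

N ≈ 3817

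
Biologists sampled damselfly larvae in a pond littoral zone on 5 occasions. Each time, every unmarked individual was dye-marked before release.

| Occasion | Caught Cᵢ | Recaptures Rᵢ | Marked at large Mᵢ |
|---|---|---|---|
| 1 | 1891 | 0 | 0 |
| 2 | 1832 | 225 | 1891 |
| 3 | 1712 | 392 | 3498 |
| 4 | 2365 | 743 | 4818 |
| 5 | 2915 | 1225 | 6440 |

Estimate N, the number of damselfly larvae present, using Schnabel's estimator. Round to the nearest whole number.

N ≈ 15,327

Σ MᵢCᵢ = 0·1891 + 1891·1832 + 3498·1712 + 4818·2365 + 6440·2915 = 0 + 3464312 + 5988576 + 11394570 + 18772600 = 39620058
Σ Rᵢ = 0 + 225 + 392 + 743 + 1225 = 2585
N̂ = 39620058 / 2585 ≈ 15326.9 → 15327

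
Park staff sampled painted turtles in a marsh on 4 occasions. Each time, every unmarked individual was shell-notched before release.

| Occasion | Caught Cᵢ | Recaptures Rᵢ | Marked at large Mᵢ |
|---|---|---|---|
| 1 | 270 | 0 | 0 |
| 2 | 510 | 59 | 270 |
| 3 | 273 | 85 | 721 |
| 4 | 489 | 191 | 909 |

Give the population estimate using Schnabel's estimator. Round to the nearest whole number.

N ≈ 2325

Σ MᵢCᵢ = 0·270 + 270·510 + 721·273 + 909·489 = 0 + 137700 + 196833 + 444501 = 779034
Σ Rᵢ = 0 + 59 + 85 + 191 = 335
N̂ = 779034 / 335 ≈ 2325.47 → 2325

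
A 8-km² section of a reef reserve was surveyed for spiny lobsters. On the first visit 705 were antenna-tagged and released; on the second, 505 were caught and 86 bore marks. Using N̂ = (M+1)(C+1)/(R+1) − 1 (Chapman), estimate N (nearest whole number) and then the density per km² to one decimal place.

N̂ = 706·506/87 − 1 = 357236/87 − 1 ≈ 4105.2 → 4105
Density = N̂ / area = 4105 / 8 ≈ 513.12 → 513.1 per km²

density ≈ 513.1 spiny lobsters per km²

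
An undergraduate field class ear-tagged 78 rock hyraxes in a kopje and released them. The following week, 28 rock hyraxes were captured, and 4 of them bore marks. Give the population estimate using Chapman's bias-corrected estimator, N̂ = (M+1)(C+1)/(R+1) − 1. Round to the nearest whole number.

N̂ = (78+1)(28+1)/(4+1) − 1 = 79·29/5 − 1
= 2291/5 − 1 ≈ 458.2 − 1 ≈ 457.2 → 457

N ≈ 457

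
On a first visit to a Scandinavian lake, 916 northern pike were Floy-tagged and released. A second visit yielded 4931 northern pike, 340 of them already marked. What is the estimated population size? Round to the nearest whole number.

N ≈ 13,285

N = (916 × 4931) / 340 = 4516796 / 340 ≈ 13284.7 → 13285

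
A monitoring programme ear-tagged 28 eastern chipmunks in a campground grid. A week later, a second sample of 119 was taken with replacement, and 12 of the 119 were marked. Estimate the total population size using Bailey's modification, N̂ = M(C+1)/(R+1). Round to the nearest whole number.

N ≈ 258

N̂ = 28·(119+1)/(12+1) = 28·120/13 = 3360/13 ≈ 258.46 → 258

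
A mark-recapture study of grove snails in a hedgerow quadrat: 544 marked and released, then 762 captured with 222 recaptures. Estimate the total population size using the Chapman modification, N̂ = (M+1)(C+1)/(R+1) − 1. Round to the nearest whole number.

N ≈ 1864

N̂ = (544+1)(762+1)/(222+1) − 1 = 545·763/223 − 1
= 415835/223 − 1 ≈ 1864.7 − 1 ≈ 1863.7 → 1864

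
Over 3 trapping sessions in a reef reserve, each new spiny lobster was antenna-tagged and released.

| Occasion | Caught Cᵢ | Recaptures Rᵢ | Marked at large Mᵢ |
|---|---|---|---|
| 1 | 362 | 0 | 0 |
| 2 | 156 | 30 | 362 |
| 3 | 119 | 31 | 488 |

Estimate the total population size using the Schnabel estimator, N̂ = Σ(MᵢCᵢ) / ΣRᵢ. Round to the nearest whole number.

N ≈ 1878

Σ MᵢCᵢ = 0·362 + 362·156 + 488·119 = 0 + 56472 + 58072 = 114544
Σ Rᵢ = 0 + 30 + 31 = 61
N̂ = 114544 / 61 ≈ 1877.8 → 1878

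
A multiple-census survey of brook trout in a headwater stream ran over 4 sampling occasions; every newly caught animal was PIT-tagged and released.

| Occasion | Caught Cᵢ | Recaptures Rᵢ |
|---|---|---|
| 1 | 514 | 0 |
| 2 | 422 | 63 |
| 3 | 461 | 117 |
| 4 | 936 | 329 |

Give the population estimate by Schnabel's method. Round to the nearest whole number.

N ≈ 3455

Marked at large before each occasion: Mᵢ = Σⱼ<ᵢ (Cⱼ − Rⱼ) → M1=0, M2=514, M3=873, M4=1217
Σ MᵢCᵢ = 0·514 + 514·422 + 873·461 + 1217·936 = 0 + 216908 + 402453 + 1139112 = 1758473
Σ Rᵢ = 0 + 63 + 117 + 329 = 509
N̂ = 1758473 / 509 ≈ 3454.8 → 3455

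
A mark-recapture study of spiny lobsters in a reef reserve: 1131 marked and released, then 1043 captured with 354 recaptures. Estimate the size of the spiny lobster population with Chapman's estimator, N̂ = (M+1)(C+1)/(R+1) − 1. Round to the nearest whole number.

N̂ = (1131+1)(1043+1)/(354+1) − 1 = 1132·1044/355 − 1
= 1181808/355 − 1 ≈ 3329.0 − 1 ≈ 3328.0 → 3328

N ≈ 3328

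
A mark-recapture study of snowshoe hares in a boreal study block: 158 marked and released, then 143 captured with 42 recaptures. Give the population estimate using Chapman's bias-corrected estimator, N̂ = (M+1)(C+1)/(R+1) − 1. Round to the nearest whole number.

N ≈ 531

N̂ = (158+1)(143+1)/(42+1) − 1 = 159·144/43 − 1
= 22896/43 − 1 ≈ 532.47 − 1 ≈ 531.47 → 531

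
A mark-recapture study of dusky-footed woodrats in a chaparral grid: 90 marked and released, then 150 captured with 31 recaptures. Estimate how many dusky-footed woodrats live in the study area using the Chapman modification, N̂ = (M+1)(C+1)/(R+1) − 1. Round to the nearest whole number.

N ≈ 428

N̂ = (90+1)(150+1)/(31+1) − 1 = 91·151/32 − 1
= 13741/32 − 1 ≈ 429.4 − 1 ≈ 428.4 → 428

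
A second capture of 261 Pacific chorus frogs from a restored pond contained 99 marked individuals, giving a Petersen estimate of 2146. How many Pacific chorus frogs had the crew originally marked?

M = 814

From N = M·C/R: M = N·R / C = 2146·99 / 261 = 212454 / 261 = 814.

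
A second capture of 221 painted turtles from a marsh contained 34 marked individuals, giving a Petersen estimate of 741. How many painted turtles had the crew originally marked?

M = 114

From N = M·C/R: M = N·R / C = 741·34 / 221 = 25194 / 221 = 114.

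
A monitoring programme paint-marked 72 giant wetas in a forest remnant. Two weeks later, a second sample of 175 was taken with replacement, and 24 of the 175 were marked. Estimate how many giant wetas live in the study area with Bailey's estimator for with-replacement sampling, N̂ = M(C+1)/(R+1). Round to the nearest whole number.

N̂ = 72·(175+1)/(24+1) = 72·176/25 = 12672/25 ≈ 506.9 → 507

N ≈ 507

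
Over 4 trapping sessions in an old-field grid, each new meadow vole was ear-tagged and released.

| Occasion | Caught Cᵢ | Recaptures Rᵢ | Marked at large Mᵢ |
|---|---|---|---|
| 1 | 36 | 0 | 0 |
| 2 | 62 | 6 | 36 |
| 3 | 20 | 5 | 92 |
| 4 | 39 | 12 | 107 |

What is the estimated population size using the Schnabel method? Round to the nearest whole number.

Σ MᵢCᵢ = 0·36 + 36·62 + 92·20 + 107·39 = 0 + 2232 + 1840 + 4173 = 8245
Σ Rᵢ = 0 + 6 + 5 + 12 = 23
N̂ = 8245 / 23 ≈ 358.48 → 358

N ≈ 358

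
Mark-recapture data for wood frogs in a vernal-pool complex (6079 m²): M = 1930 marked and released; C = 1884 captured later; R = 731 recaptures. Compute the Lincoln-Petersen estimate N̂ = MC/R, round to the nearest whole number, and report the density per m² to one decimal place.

density ≈ 0.8 wood frogs per m²

N̂ = 1930·1884/731 = 3636120/731 ≈ 4974.2 → 4974
Density = N̂ / area = 4974 / 6079 ≈ 0.82 → 0.8 per m²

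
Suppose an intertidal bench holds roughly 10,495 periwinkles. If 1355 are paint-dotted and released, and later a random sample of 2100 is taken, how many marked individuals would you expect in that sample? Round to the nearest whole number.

Expected recaptures E[R] = M·C / N.
E[R] = 1355 × 2100 / 10495 = 2845500 / 10495 ≈ 271.1 → 271

expected recaptures ≈ 271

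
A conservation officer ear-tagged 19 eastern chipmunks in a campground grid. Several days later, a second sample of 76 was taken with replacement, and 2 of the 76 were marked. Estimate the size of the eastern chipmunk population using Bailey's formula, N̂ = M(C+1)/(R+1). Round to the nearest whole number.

N̂ = 19·(76+1)/(2+1) = 19·77/3 = 1463/3 ≈ 487.7 → 488

N ≈ 488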